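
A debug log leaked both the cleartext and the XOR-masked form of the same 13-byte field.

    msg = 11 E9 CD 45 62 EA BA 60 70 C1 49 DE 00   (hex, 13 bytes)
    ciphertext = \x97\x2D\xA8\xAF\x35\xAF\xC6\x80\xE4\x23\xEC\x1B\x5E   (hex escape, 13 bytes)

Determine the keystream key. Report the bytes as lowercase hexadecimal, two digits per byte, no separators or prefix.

86c465ea57457ce094e2a5c55e

Since ciphertext = msg ⊕ key, XORing both sides with msg gives key = msg ⊕ ciphertext.
00010001 ⊕ 10010111 = 10000110
11101001 ⊕ 00101101 = 11000100
11001101 ⊕ 10101000 = 01100101
01000101 ⊕ 10101111 = 11101010
01100010 ⊕ 00110101 = 01010111
11101010 ⊕ 10101111 = 01000101
10111010 ⊕ 11000110 = 01111100
01100000 ⊕ 10000000 = 11100000
01110000 ⊕ 11100100 = 10010100
11000001 ⊕ 00100011 = 11100010
01001001 ⊕ 11101100 = 10100101
11011110 ⊕ 00011011 = 11000101
00000000 ⊕ 01011110 = 01011110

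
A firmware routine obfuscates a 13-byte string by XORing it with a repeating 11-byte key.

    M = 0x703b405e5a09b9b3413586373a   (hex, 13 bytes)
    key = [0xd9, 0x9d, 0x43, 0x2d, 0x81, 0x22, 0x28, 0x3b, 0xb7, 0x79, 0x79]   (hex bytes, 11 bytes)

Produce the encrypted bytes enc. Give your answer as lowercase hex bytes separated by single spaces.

a9 a6 03 73 db 2b 91 88 f6 4c ff ee a7

The 11-byte key repeats, so the effective keystream is d9 9d 43 2d 81 22 28 3b b7 79 79 d9 9d.
byte 0: 01110000 ⊕ 11011001 = 10101001
byte 1: 00111011 ⊕ 10011101 = 10100110
byte 2: 01000000 ⊕ 01000011 = 00000011
byte 3: 01011110 ⊕ 00101101 = 01110011
byte 4: 01011010 ⊕ 10000001 = 11011011
byte 5: 00001001 ⊕ 00100010 = 00101011
byte 6: 10111001 ⊕ 00101000 = 10010001
byte 7: 10110011 ⊕ 00111011 = 10001000
byte 8: 01000001 ⊕ 10110111 = 11110110
byte 9: 00110101 ⊕ 01111001 = 01001100
byte 10: 10000110 ⊕ 01111001 = 11111111
byte 11: 00110111 ⊕ 11011001 = 11101110
byte 12: 00111010 ⊕ 10011101 = 10100111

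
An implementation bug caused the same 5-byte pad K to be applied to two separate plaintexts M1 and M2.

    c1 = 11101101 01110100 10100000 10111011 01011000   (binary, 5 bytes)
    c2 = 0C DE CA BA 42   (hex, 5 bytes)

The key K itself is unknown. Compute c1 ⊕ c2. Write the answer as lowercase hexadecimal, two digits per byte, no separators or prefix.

c1 ⊕ c2 = (M1 ⊕ K) ⊕ (M2 ⊕ K) = M1 ⊕ M2 — the shared key cancels under XOR.
11101101 xor 00001100 = 11100001
01110100 xor 11011110 = 10101010
10100000 xor 11001010 = 01101010
10111011 xor 10111010 = 00000001
01011000 xor 01000010 = 00011010

e1aa6a011a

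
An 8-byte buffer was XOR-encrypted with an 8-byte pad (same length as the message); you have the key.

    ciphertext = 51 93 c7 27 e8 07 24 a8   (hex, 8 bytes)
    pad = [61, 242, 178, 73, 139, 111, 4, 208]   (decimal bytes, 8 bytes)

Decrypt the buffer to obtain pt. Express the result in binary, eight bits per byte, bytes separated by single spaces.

byte 0: 51 ⊕ 3d = 6c
byte 1: 93 ⊕ f2 = 61
byte 2: c7 ⊕ b2 = 75
byte 3: 27 ⊕ 49 = 6e
byte 4: e8 ⊕ 8b = 63
byte 5: 07 ⊕ 6f = 68
byte 6: 24 ⊕ 04 = 20
byte 7: a8 ⊕ d0 = 78

01101100 01100001 01110101 01101110 01100011 01101000 00100000 01111000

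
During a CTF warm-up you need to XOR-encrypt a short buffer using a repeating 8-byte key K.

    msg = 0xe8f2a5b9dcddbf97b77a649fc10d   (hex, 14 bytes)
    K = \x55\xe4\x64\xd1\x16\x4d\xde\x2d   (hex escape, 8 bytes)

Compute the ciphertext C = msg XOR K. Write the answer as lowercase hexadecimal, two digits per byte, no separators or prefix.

The 8-byte key repeats, so the effective keystream is 55 e4 64 d1 16 4d de 2d 55 e4 64 d1 16 4d.
byte 0: e8 ^ 55 = bd
byte 1: f2 ^ e4 = 16
byte 2: a5 ^ 64 = c1
byte 3: b9 ^ d1 = 68
byte 4: dc ^ 16 = ca
byte 5: dd ^ 4d = 90
byte 6: bf ^ de = 61
byte 7: 97 ^ 2d = ba
byte 8: b7 ^ 55 = e2
byte 9: 7a ^ e4 = 9e
byte 10: 64 ^ 64 = 00
byte 11: 9f ^ d1 = 4e
byte 12: c1 ^ 16 = d7
byte 13: 0d ^ 4d = 40

bd16c168ca9061bae29e004ed740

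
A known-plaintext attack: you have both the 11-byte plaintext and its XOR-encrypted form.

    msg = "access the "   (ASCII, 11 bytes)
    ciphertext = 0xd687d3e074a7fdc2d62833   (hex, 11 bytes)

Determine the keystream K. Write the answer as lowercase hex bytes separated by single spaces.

Since ciphertext = msg ⊕ K, XORing both sides with msg gives K = msg ⊕ ciphertext.
61 ⊕ d6 = b7
63 ⊕ 87 = e4
63 ⊕ d3 = b0
65 ⊕ e0 = 85
73 ⊕ 74 = 07
73 ⊕ a7 = d4
20 ⊕ fd = dd
74 ⊕ c2 = b6
68 ⊕ d6 = be
65 ⊕ 28 = 4d
20 ⊕ 33 = 13

b7 e4 b0 85 07 d4 dd b6 be 4d 13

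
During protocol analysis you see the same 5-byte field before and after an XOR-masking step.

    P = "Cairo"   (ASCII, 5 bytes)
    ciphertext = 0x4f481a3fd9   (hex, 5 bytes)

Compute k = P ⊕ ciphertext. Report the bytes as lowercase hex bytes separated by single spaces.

Since ciphertext = P ⊕ k, XORing both sides with P gives k = P ⊕ ciphertext.
43 xor 4f = 0c
61 xor 48 = 29
69 xor 1a = 73
72 xor 3f = 4d
6f xor d9 = b6

0c 29 73 4d b6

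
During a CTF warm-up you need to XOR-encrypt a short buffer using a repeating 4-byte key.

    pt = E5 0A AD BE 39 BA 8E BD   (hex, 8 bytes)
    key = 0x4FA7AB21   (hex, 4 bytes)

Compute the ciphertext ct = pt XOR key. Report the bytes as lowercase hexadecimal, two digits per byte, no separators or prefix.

The 4-byte key repeats, so the effective keystream is 4f a7 ab 21 4f a7 ab 21.
byte 0: e5 XOR 4f = aa
byte 1: 0a XOR a7 = ad
byte 2: ad XOR ab = 06
byte 3: be XOR 21 = 9f
byte 4: 39 XOR 4f = 76
byte 5: ba XOR a7 = 1d
byte 6: 8e XOR ab = 25
byte 7: bd XOR 21 = 9c

aaad069f761d259c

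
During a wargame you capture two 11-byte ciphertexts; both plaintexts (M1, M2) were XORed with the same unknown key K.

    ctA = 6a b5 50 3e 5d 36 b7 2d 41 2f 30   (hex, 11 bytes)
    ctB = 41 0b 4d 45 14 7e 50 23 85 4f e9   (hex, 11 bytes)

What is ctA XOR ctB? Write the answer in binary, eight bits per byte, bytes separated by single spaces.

ctA ⊕ ctB = (M1 ⊕ K) ⊕ (M2 ⊕ K) = M1 ⊕ M2 — the shared key cancels under XOR.
01101010 xor 01000001 = 00101011
10110101 xor 00001011 = 10111110
01010000 xor 01001101 = 00011101
00111110 xor 01000101 = 01111011
01011101 xor 00010100 = 01001001
00110110 xor 01111110 = 01001000
10110111 xor 01010000 = 11100111
00101101 xor 00100011 = 00001110
01000001 xor 10000101 = 11000100
00101111 xor 01001111 = 01100000
00110000 xor 11101001 = 11011001

00101011 10111110 00011101 01111011 01001001 01001000 11100111 00001110 11000100 01100000 11011001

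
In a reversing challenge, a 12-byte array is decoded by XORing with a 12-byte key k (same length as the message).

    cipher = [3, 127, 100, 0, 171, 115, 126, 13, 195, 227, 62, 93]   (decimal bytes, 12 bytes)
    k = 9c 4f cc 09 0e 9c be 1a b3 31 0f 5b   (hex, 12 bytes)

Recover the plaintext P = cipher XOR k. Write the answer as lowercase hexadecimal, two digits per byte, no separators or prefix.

9f30a809a5efc01770d23106

  3 xor 156 = 159
127 xor  79 =  48
100 xor 204 = 168
  0 xor   9 =   9
171 xor  14 = 165
115 xor 156 = 239
126 xor 190 = 192
 13 xor  26 =  23
195 xor 179 = 112
227 xor  49 = 210
 62 xor  15 =  49
 93 xor  91 =   6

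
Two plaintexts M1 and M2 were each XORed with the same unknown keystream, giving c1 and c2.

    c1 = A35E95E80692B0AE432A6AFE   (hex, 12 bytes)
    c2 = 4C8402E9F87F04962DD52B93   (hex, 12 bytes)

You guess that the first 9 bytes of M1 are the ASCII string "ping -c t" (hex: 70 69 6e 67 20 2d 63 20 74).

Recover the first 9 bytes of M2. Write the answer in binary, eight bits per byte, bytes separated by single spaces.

First, c1 ⊕ c2 = (M1 ⊕ K) ⊕ (M2 ⊕ K) = M1 ⊕ M2, so the key drops out. Then M2 = (M1 ⊕ M2) ⊕ M1 over the first 9 bytes.
byte 0: (a3 ⊕ 4c) ⊕ 70 = ef ⊕ 70 = 9f
byte 1: (5e ⊕ 84) ⊕ 69 = da ⊕ 69 = b3
byte 2: (95 ⊕ 02) ⊕ 6e = 97 ⊕ 6e = f9
byte 3: (e8 ⊕ e9) ⊕ 67 = 01 ⊕ 67 = 66
byte 4: (06 ⊕ f8) ⊕ 20 = fe ⊕ 20 = de
byte 5: (92 ⊕ 7f) ⊕ 2d = ed ⊕ 2d = c0
byte 6: (b0 ⊕ 04) ⊕ 63 = b4 ⊕ 63 = d7
byte 7: (ae ⊕ 96) ⊕ 20 = 38 ⊕ 20 = 18
byte 8: (43 ⊕ 2d) ⊕ 74 = 6e ⊕ 74 = 1a

10011111 10110011 11111001 01100110 11011110 11000000 11010111 00011000 00011010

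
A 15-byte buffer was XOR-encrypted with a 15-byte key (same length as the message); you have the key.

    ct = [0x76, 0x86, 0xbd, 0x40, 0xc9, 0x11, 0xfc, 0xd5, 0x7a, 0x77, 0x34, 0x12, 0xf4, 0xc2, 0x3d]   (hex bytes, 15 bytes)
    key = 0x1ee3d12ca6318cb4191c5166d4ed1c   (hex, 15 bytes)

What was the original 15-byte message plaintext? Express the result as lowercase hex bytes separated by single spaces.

118 xor  30 = 104
134 xor 227 = 101
189 xor 209 = 108
 64 xor  44 = 108
201 xor 166 = 111
 17 xor  49 =  32
252 xor 140 = 112
213 xor 180 =  97
122 xor  25 =  99
119 xor  28 = 107
 52 xor  81 = 101
 18 xor 102 = 116
244 xor 212 =  32
194 xor 237 =  47
 61 xor  28 =  33

68 65 6c 6c 6f 20 70 61 63 6b 65 74 20 2f 21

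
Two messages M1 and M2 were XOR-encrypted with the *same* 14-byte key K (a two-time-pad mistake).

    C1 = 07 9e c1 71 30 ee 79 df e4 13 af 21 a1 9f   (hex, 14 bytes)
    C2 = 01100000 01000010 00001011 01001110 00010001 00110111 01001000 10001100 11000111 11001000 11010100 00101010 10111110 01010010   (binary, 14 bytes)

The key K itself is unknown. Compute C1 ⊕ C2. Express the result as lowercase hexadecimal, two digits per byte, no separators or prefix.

C1 ⊕ C2 = (M1 ⊕ K) ⊕ (M2 ⊕ K) = M1 ⊕ M2 — the shared key cancels under XOR.
byte 0: 00000111 ⊕ 01100000 = 01100111
byte 1: 10011110 ⊕ 01000010 = 11011100
byte 2: 11000001 ⊕ 00001011 = 11001010
byte 3: 01110001 ⊕ 01001110 = 00111111
byte 4: 00110000 ⊕ 00010001 = 00100001
byte 5: 11101110 ⊕ 00110111 = 11011001
byte 6: 01111001 ⊕ 01001000 = 00110001
byte 7: 11011111 ⊕ 10001100 = 01010011
byte 8: 11100100 ⊕ 11000111 = 00100011
byte 9: 00010011 ⊕ 11001000 = 11011011
byte 10: 10101111 ⊕ 11010100 = 01111011
byte 11: 00100001 ⊕ 00101010 = 00001011
byte 12: 10100001 ⊕ 10111110 = 00011111
byte 13: 10011111 ⊕ 01010010 = 11001101

67dcca3f21d9315323db7b0b1fcd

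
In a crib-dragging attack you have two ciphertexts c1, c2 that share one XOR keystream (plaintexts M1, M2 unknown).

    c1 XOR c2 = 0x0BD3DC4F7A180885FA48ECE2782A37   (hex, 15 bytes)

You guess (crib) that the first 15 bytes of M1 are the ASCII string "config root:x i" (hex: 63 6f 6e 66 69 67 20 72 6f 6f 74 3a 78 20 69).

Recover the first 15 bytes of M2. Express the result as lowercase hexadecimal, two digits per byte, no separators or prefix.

68bcb229137f28f7952798d8000a5e

Since c1 ⊕ c2 = M1 ⊕ M2, XORing with the guessed M1 bytes yields the corresponding M2 bytes: M2 = (c1 ⊕ c2) ⊕ M1.
0b ⊕ 63 = 68
d3 ⊕ 6f = bc
dc ⊕ 6e = b2
4f ⊕ 66 = 29
7a ⊕ 69 = 13
18 ⊕ 67 = 7f
08 ⊕ 20 = 28
85 ⊕ 72 = f7
fa ⊕ 6f = 95
48 ⊕ 6f = 27
ec ⊕ 74 = 98
e2 ⊕ 3a = d8
78 ⊕ 78 = 00
2a ⊕ 20 = 0a
37 ⊕ 69 = 5e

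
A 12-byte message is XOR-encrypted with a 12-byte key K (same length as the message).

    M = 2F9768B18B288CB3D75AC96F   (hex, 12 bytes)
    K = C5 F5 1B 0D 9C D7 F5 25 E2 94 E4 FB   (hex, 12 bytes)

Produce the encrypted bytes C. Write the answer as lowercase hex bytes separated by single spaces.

ea 62 73 bc 17 ff 79 96 35 ce 2d 94

00101111 xor 11000101 = 11101010
10010111 xor 11110101 = 01100010
01101000 xor 00011011 = 01110011
10110001 xor 00001101 = 10111100
10001011 xor 10011100 = 00010111
00101000 xor 11010111 = 11111111
10001100 xor 11110101 = 01111001
10110011 xor 00100101 = 10010110
11010111 xor 11100010 = 00110101
01011010 xor 10010100 = 11001110
11001001 xor 11100100 = 00101101
01101111 xor 11111011 = 10010100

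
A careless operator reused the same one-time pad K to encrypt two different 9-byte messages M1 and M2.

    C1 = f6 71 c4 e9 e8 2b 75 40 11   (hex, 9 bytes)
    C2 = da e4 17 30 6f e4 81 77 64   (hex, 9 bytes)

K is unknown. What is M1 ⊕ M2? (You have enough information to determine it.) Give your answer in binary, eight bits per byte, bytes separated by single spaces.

C1 ⊕ C2 = (M1 ⊕ K) ⊕ (M2 ⊕ K) = M1 ⊕ M2 — the shared key cancels under XOR.
246 xor 218 =  44
113 xor 228 = 149
196 xor  23 = 211
233 xor  48 = 217
232 xor 111 = 135
 43 xor 228 = 207
117 xor 129 = 244
 64 xor 119 =  55
 17 xor 100 = 117

00101100 10010101 11010011 11011001 10000111 11001111 11110100 00110111 01110101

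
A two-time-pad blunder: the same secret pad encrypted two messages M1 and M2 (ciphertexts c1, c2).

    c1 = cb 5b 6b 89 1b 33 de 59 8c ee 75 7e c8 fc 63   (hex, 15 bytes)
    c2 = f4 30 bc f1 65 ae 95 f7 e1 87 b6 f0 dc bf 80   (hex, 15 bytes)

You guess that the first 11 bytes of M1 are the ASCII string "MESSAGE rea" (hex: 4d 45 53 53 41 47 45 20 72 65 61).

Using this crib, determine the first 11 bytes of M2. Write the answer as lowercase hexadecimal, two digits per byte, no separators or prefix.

722e842b3fda0e8e1f0ca2

First, c1 ⊕ c2 = (M1 ⊕ K) ⊕ (M2 ⊕ K) = M1 ⊕ M2, so the key drops out. Then M2 = (M1 ⊕ M2) ⊕ M1 over the first 11 bytes.
byte 0: (cb ⊕ f4) ⊕ 4d = 3f ⊕ 4d = 72
byte 1: (5b ⊕ 30) ⊕ 45 = 6b ⊕ 45 = 2e
byte 2: (6b ⊕ bc) ⊕ 53 = d7 ⊕ 53 = 84
byte 3: (89 ⊕ f1) ⊕ 53 = 78 ⊕ 53 = 2b
byte 4: (1b ⊕ 65) ⊕ 41 = 7e ⊕ 41 = 3f
byte 5: (33 ⊕ ae) ⊕ 47 = 9d ⊕ 47 = da
byte 6: (de ⊕ 95) ⊕ 45 = 4b ⊕ 45 = 0e
byte 7: (59 ⊕ f7) ⊕ 20 = ae ⊕ 20 = 8e
byte 8: (8c ⊕ e1) ⊕ 72 = 6d ⊕ 72 = 1f
byte 9: (ee ⊕ 87) ⊕ 65 = 69 ⊕ 65 = 0c
byte 10: (75 ⊕ b6) ⊕ 61 = c3 ⊕ 61 = a2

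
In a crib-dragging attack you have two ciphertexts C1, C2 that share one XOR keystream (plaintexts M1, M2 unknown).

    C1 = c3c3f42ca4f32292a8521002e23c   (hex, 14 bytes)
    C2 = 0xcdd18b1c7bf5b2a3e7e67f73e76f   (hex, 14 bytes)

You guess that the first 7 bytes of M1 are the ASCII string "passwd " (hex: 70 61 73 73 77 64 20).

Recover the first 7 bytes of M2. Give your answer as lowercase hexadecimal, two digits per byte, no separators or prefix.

7e730c43a862b0

First, C1 ⊕ C2 = (M1 ⊕ K) ⊕ (M2 ⊕ K) = M1 ⊕ M2, so the key drops out. Then M2 = (M1 ⊕ M2) ⊕ M1 over the first 7 bytes.
byte 0: (c3 ^ cd) ^ 70 = 0e ^ 70 = 7e
byte 1: (c3 ^ d1) ^ 61 = 12 ^ 61 = 73
byte 2: (f4 ^ 8b) ^ 73 = 7f ^ 73 = 0c
byte 3: (2c ^ 1c) ^ 73 = 30 ^ 73 = 43
byte 4: (a4 ^ 7b) ^ 77 = df ^ 77 = a8
byte 5: (f3 ^ f5) ^ 64 = 06 ^ 64 = 62
byte 6: (22 ^ b2) ^ 20 = 90 ^ 20 = b0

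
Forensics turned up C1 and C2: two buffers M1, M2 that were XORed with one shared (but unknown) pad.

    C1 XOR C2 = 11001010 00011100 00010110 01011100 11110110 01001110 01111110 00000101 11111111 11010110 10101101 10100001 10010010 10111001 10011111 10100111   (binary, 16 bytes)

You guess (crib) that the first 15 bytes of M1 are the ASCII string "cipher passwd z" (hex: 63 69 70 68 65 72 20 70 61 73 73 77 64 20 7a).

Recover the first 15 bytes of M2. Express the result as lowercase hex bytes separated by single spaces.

a9 75 66 34 93 3c 5e 75 9e a5 de d6 f6 99 e5

Since C1 ⊕ C2 = M1 ⊕ M2, XORing with the guessed M1 bytes yields the corresponding M2 bytes: M2 = (C1 ⊕ C2) ⊕ M1.
11001010 ⊕ 01100011 = 10101001
00011100 ⊕ 01101001 = 01110101
00010110 ⊕ 01110000 = 01100110
01011100 ⊕ 01101000 = 00110100
11110110 ⊕ 01100101 = 10010011
01001110 ⊕ 01110010 = 00111100
01111110 ⊕ 00100000 = 01011110
00000101 ⊕ 01110000 = 01110101
11111111 ⊕ 01100001 = 10011110
11010110 ⊕ 01110011 = 10100101
10101101 ⊕ 01110011 = 11011110
10100001 ⊕ 01110111 = 11010110
10010010 ⊕ 01100100 = 11110110
10111001 ⊕ 00100000 = 10011001
10011111 ⊕ 01111010 = 11100101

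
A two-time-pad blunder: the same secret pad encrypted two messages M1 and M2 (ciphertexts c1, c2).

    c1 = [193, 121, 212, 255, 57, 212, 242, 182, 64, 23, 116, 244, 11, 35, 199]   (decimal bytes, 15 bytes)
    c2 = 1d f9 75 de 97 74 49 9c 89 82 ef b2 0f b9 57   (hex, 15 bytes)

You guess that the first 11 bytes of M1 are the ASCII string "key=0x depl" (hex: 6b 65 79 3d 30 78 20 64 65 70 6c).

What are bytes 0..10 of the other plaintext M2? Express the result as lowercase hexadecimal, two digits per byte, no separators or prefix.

b7e5d81c9ed89b4eace5f7

First, c1 ⊕ c2 = (M1 ⊕ K) ⊕ (M2 ⊕ K) = M1 ⊕ M2, so the key drops out. Then M2 = (M1 ⊕ M2) ⊕ M1 over the first 11 bytes.
byte 0: (c1 ^ 1d) ^ 6b = dc ^ 6b = b7
byte 1: (79 ^ f9) ^ 65 = 80 ^ 65 = e5
byte 2: (d4 ^ 75) ^ 79 = a1 ^ 79 = d8
byte 3: (ff ^ de) ^ 3d = 21 ^ 3d = 1c
byte 4: (39 ^ 97) ^ 30 = ae ^ 30 = 9e
byte 5: (d4 ^ 74) ^ 78 = a0 ^ 78 = d8
byte 6: (f2 ^ 49) ^ 20 = bb ^ 20 = 9b
byte 7: (b6 ^ 9c) ^ 64 = 2a ^ 64 = 4e
byte 8: (40 ^ 89) ^ 65 = c9 ^ 65 = ac
byte 9: (17 ^ 82) ^ 70 = 95 ^ 70 = e5
byte 10: (74 ^ ef) ^ 6c = 9b ^ 6c = f7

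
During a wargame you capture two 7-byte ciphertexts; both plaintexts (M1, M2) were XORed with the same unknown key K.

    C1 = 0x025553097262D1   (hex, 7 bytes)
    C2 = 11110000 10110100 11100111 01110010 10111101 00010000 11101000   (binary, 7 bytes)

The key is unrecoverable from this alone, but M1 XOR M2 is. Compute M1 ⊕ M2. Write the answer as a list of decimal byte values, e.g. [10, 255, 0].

C1 ⊕ C2 = (M1 ⊕ K) ⊕ (M2 ⊕ K) = M1 ⊕ M2 — the shared key cancels under XOR.
02 ⊕ f0 = f2
55 ⊕ b4 = e1
53 ⊕ e7 = b4
09 ⊕ 72 = 7b
72 ⊕ bd = cf
62 ⊕ 10 = 72
d1 ⊕ e8 = 39

[242, 225, 180, 123, 207, 114, 57]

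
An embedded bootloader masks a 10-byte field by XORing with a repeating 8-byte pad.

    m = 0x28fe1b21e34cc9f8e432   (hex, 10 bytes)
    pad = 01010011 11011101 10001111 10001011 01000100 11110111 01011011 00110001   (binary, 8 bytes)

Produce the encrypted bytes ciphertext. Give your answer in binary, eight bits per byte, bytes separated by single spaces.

The 8-byte key repeats, so the effective keystream is 53 dd 8f 8b 44 f7 5b 31 53 dd.
byte 0:  40 ⊕  83 = 123
byte 1: 254 ⊕ 221 =  35
byte 2:  27 ⊕ 143 = 148
byte 3:  33 ⊕ 139 = 170
byte 4: 227 ⊕  68 = 167
byte 5:  76 ⊕ 247 = 187
byte 6: 201 ⊕  91 = 146
byte 7: 248 ⊕  49 = 201
byte 8: 228 ⊕  83 = 183
byte 9:  50 ⊕ 221 = 239

01111011 00100011 10010100 10101010 10100111 10111011 10010010 11001001 10110111 11101111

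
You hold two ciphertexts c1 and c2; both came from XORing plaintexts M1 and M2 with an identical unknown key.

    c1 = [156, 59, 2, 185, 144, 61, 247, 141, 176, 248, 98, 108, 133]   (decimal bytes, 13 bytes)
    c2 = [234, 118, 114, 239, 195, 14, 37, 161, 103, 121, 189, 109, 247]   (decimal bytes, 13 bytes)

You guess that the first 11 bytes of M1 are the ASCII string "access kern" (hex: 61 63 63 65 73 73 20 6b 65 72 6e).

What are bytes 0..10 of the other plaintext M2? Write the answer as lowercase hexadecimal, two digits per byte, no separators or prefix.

First, c1 ⊕ c2 = (M1 ⊕ K) ⊕ (M2 ⊕ K) = M1 ⊕ M2, so the key drops out. Then M2 = (M1 ⊕ M2) ⊕ M1 over the first 11 bytes.
byte 0: (9c ⊕ ea) ⊕ 61 = 76 ⊕ 61 = 17
byte 1: (3b ⊕ 76) ⊕ 63 = 4d ⊕ 63 = 2e
byte 2: (02 ⊕ 72) ⊕ 63 = 70 ⊕ 63 = 13
byte 3: (b9 ⊕ ef) ⊕ 65 = 56 ⊕ 65 = 33
byte 4: (90 ⊕ c3) ⊕ 73 = 53 ⊕ 73 = 20
byte 5: (3d ⊕ 0e) ⊕ 73 = 33 ⊕ 73 = 40
byte 6: (f7 ⊕ 25) ⊕ 20 = d2 ⊕ 20 = f2
byte 7: (8d ⊕ a1) ⊕ 6b = 2c ⊕ 6b = 47
byte 8: (b0 ⊕ 67) ⊕ 65 = d7 ⊕ 65 = b2
byte 9: (f8 ⊕ 79) ⊕ 72 = 81 ⊕ 72 = f3
byte 10: (62 ⊕ bd) ⊕ 6e = df ⊕ 6e = b1

172e13332040f247b2f3b1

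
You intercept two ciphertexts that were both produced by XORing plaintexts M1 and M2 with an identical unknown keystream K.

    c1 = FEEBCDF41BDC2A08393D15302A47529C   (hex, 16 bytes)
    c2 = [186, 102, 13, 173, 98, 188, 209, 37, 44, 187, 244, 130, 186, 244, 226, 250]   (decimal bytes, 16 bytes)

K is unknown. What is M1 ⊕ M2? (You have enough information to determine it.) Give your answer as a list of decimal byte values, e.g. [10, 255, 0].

c1 ⊕ c2 = (M1 ⊕ K) ⊕ (M2 ⊕ K) = M1 ⊕ M2 — the shared key cancels under XOR.
fe ^ ba = 44
eb ^ 66 = 8d
cd ^ 0d = c0
f4 ^ ad = 59
1b ^ 62 = 79
dc ^ bc = 60
2a ^ d1 = fb
08 ^ 25 = 2d
39 ^ 2c = 15
3d ^ bb = 86
15 ^ f4 = e1
30 ^ 82 = b2
2a ^ ba = 90
47 ^ f4 = b3
52 ^ e2 = b0
9c ^ fa = 66

[68, 141, 192, 89, 121, 96, 251, 45, 21, 134, 225, 178, 144, 179, 176, 102]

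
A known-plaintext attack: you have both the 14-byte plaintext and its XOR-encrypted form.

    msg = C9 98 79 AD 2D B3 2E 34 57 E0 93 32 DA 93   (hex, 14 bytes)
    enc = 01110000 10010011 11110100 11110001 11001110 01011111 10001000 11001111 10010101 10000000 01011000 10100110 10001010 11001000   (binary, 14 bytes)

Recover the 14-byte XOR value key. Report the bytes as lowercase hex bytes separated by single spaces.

b9 0b 8d 5c e3 ec a6 fb c2 60 cb 94 50 5b

Since enc = msg ⊕ key, XORing both sides with msg gives key = msg ⊕ enc.
byte 0: c9 ⊕ 70 = b9
byte 1: 98 ⊕ 93 = 0b
byte 2: 79 ⊕ f4 = 8d
byte 3: ad ⊕ f1 = 5c
byte 4: 2d ⊕ ce = e3
byte 5: b3 ⊕ 5f = ec
byte 6: 2e ⊕ 88 = a6
byte 7: 34 ⊕ cf = fb
byte 8: 57 ⊕ 95 = c2
byte 9: e0 ⊕ 80 = 60
byte 10: 93 ⊕ 58 = cb
byte 11: 32 ⊕ a6 = 94
byte 12: da ⊕ 8a = 50
byte 13: 93 ⊕ c8 = 5b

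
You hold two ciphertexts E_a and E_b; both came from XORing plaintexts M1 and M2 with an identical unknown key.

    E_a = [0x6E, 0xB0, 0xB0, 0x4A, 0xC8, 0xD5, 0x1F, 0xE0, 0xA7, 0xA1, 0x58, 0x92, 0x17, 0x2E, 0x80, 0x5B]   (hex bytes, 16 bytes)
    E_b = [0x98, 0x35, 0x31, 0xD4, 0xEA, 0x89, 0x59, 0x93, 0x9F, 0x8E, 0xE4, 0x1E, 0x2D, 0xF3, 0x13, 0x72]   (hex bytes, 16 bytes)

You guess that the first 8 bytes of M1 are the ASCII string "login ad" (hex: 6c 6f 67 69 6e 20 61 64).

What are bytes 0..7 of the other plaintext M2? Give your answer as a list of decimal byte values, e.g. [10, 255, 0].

First, E_a ⊕ E_b = (M1 ⊕ K) ⊕ (M2 ⊕ K) = M1 ⊕ M2, so the key drops out. Then M2 = (M1 ⊕ M2) ⊕ M1 over the first 8 bytes.
byte 0: (6e xor 98) xor 6c = f6 xor 6c = 9a
byte 1: (b0 xor 35) xor 6f = 85 xor 6f = ea
byte 2: (b0 xor 31) xor 67 = 81 xor 67 = e6
byte 3: (4a xor d4) xor 69 = 9e xor 69 = f7
byte 4: (c8 xor ea) xor 6e = 22 xor 6e = 4c
byte 5: (d5 xor 89) xor 20 = 5c xor 20 = 7c
byte 6: (1f xor 59) xor 61 = 46 xor 61 = 27
byte 7: (e0 xor 93) xor 64 = 73 xor 64 = 17

[154, 234, 230, 247, 76, 124, 39, 23]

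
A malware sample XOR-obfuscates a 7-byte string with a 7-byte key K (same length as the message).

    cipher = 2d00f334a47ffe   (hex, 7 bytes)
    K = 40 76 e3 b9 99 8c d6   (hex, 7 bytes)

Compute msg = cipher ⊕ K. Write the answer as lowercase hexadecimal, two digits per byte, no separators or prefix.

2d ⊕ 40 = 6d
00 ⊕ 76 = 76
f3 ⊕ e3 = 10
34 ⊕ b9 = 8d
a4 ⊕ 99 = 3d
7f ⊕ 8c = f3
fe ⊕ d6 = 28

6d76108d3df328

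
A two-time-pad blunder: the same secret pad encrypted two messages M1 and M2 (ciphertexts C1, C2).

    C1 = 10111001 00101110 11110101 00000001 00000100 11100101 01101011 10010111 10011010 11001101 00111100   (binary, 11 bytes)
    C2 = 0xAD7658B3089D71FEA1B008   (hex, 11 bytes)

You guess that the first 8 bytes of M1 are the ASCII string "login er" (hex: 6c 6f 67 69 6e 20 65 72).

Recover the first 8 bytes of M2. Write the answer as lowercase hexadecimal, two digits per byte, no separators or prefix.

First, C1 ⊕ C2 = (M1 ⊕ K) ⊕ (M2 ⊕ K) = M1 ⊕ M2, so the key drops out. Then M2 = (M1 ⊕ M2) ⊕ M1 over the first 8 bytes.
byte 0: (b9 xor ad) xor 6c = 14 xor 6c = 78
byte 1: (2e xor 76) xor 6f = 58 xor 6f = 37
byte 2: (f5 xor 58) xor 67 = ad xor 67 = ca
byte 3: (01 xor b3) xor 69 = b2 xor 69 = db
byte 4: (04 xor 08) xor 6e = 0c xor 6e = 62
byte 5: (e5 xor 9d) xor 20 = 78 xor 20 = 58
byte 6: (6b xor 71) xor 65 = 1a xor 65 = 7f
byte 7: (97 xor fe) xor 72 = 69 xor 72 = 1b

7837cadb62587f1b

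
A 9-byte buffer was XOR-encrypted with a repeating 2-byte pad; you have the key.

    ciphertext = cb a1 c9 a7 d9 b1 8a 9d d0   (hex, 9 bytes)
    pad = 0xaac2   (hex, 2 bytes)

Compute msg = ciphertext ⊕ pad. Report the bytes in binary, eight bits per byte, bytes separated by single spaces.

01100001 01100011 01100011 01100101 01110011 01110011 00100000 01011111 01111010

The 2-byte key repeats, so the effective keystream is aa c2 aa c2 aa c2 aa c2 aa.
byte 0: cb ^ aa = 61
byte 1: a1 ^ c2 = 63
byte 2: c9 ^ aa = 63
byte 3: a7 ^ c2 = 65
byte 4: d9 ^ aa = 73
byte 5: b1 ^ c2 = 73
byte 6: 8a ^ aa = 20
byte 7: 9d ^ c2 = 5f
byte 8: d0 ^ aa = 7a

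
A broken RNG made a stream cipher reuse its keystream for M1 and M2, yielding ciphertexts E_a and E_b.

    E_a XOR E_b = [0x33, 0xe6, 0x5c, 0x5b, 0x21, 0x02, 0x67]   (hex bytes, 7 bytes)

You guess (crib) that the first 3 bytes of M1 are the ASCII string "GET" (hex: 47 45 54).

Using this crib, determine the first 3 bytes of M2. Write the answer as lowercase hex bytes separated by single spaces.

Since E_a ⊕ E_b = M1 ⊕ M2, XORing with the guessed M1 bytes yields the corresponding M2 bytes: M2 = (E_a ⊕ E_b) ⊕ M1.
33 ^ 47 = 74
e6 ^ 45 = a3
5c ^ 54 = 08

74 a3 08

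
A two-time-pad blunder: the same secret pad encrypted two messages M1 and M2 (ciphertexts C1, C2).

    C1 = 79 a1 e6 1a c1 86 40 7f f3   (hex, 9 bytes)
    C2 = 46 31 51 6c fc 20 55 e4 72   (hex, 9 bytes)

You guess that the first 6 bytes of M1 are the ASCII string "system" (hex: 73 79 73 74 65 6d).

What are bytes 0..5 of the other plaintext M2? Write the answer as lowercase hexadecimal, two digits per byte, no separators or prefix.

4ce9c40258cb

First, C1 ⊕ C2 = (M1 ⊕ K) ⊕ (M2 ⊕ K) = M1 ⊕ M2, so the key drops out. Then M2 = (M1 ⊕ M2) ⊕ M1 over the first 6 bytes.
byte 0: (79 XOR 46) XOR 73 = 3f XOR 73 = 4c
byte 1: (a1 XOR 31) XOR 79 = 90 XOR 79 = e9
byte 2: (e6 XOR 51) XOR 73 = b7 XOR 73 = c4
byte 3: (1a XOR 6c) XOR 74 = 76 XOR 74 = 02
byte 4: (c1 XOR fc) XOR 65 = 3d XOR 65 = 58
byte 5: (86 XOR 20) XOR 6d = a6 XOR 6d = cb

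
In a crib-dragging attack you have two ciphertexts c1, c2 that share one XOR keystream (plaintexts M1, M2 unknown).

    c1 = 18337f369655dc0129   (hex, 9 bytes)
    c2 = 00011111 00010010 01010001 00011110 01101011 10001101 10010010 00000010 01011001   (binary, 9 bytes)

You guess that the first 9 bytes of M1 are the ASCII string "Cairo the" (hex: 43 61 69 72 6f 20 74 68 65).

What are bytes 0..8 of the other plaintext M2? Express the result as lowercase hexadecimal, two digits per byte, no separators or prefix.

4440475a92f83a6b15

First, c1 ⊕ c2 = (M1 ⊕ K) ⊕ (M2 ⊕ K) = M1 ⊕ M2, so the key drops out. Then M2 = (M1 ⊕ M2) ⊕ M1 over the first 9 bytes.
byte 0: (18 xor 1f) xor 43 = 07 xor 43 = 44
byte 1: (33 xor 12) xor 61 = 21 xor 61 = 40
byte 2: (7f xor 51) xor 69 = 2e xor 69 = 47
byte 3: (36 xor 1e) xor 72 = 28 xor 72 = 5a
byte 4: (96 xor 6b) xor 6f = fd xor 6f = 92
byte 5: (55 xor 8d) xor 20 = d8 xor 20 = f8
byte 6: (dc xor 92) xor 74 = 4e xor 74 = 3a
byte 7: (01 xor 02) xor 68 = 03 xor 68 = 6b
byte 8: (29 xor 59) xor 65 = 70 xor 65 = 15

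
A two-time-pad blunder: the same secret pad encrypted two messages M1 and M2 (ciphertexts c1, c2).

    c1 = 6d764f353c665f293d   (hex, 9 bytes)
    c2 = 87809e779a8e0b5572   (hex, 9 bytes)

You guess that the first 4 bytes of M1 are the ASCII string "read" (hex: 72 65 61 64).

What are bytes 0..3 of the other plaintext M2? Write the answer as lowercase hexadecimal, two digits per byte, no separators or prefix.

First, c1 ⊕ c2 = (M1 ⊕ K) ⊕ (M2 ⊕ K) = M1 ⊕ M2, so the key drops out. Then M2 = (M1 ⊕ M2) ⊕ M1 over the first 4 bytes.
byte 0: (6d xor 87) xor 72 = ea xor 72 = 98
byte 1: (76 xor 80) xor 65 = f6 xor 65 = 93
byte 2: (4f xor 9e) xor 61 = d1 xor 61 = b0
byte 3: (35 xor 77) xor 64 = 42 xor 64 = 26

9893b026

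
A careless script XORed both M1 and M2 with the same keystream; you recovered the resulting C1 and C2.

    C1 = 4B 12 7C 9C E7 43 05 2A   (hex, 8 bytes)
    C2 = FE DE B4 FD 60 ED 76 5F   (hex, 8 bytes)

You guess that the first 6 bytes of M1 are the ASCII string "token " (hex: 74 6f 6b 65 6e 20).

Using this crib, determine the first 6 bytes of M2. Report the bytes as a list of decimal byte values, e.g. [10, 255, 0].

First, C1 ⊕ C2 = (M1 ⊕ K) ⊕ (M2 ⊕ K) = M1 ⊕ M2, so the key drops out. Then M2 = (M1 ⊕ M2) ⊕ M1 over the first 6 bytes.
byte 0: (4b ⊕ fe) ⊕ 74 = b5 ⊕ 74 = c1
byte 1: (12 ⊕ de) ⊕ 6f = cc ⊕ 6f = a3
byte 2: (7c ⊕ b4) ⊕ 6b = c8 ⊕ 6b = a3
byte 3: (9c ⊕ fd) ⊕ 65 = 61 ⊕ 65 = 04
byte 4: (e7 ⊕ 60) ⊕ 6e = 87 ⊕ 6e = e9
byte 5: (43 ⊕ ed) ⊕ 20 = ae ⊕ 20 = 8e

[193, 163, 163, 4, 233, 142]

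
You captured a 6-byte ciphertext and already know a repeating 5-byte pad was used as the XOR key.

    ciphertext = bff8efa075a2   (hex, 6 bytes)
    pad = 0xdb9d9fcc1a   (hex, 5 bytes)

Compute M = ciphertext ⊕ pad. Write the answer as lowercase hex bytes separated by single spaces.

64 65 70 6c 6f 79

The 5-byte key repeats, so the effective keystream is db 9d 9f cc 1a db.
byte 0: bf ^ db = 64
byte 1: f8 ^ 9d = 65
byte 2: ef ^ 9f = 70
byte 3: a0 ^ cc = 6c
byte 4: 75 ^ 1a = 6f
byte 5: a2 ^ db = 79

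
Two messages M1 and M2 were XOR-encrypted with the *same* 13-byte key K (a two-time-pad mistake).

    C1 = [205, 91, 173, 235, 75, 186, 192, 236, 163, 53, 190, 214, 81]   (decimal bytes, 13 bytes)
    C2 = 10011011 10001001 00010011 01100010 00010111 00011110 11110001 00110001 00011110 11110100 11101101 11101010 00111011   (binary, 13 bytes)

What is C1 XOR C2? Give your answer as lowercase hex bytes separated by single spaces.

C1 ⊕ C2 = (M1 ⊕ K) ⊕ (M2 ⊕ K) = M1 ⊕ M2 — the shared key cancels under XOR.
byte 0: 11001101 XOR 10011011 = 01010110
byte 1: 01011011 XOR 10001001 = 11010010
byte 2: 10101101 XOR 00010011 = 10111110
byte 3: 11101011 XOR 01100010 = 10001001
byte 4: 01001011 XOR 00010111 = 01011100
byte 5: 10111010 XOR 00011110 = 10100100
byte 6: 11000000 XOR 11110001 = 00110001
byte 7: 11101100 XOR 00110001 = 11011101
byte 8: 10100011 XOR 00011110 = 10111101
byte 9: 00110101 XOR 11110100 = 11000001
byte 10: 10111110 XOR 11101101 = 01010011
byte 11: 11010110 XOR 11101010 = 00111100
byte 12: 01010001 XOR 00111011 = 01101010

56 d2 be 89 5c a4 31 dd bd c1 53 3c 6a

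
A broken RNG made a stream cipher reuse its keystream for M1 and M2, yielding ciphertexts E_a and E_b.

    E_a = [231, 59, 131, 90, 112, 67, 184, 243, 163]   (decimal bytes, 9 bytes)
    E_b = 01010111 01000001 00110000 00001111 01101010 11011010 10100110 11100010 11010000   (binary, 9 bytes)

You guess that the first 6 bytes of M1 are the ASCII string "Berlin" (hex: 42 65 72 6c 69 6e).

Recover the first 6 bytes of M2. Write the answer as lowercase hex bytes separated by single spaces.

First, E_a ⊕ E_b = (M1 ⊕ K) ⊕ (M2 ⊕ K) = M1 ⊕ M2, so the key drops out. Then M2 = (M1 ⊕ M2) ⊕ M1 over the first 6 bytes.
byte 0: (e7 xor 57) xor 42 = b0 xor 42 = f2
byte 1: (3b xor 41) xor 65 = 7a xor 65 = 1f
byte 2: (83 xor 30) xor 72 = b3 xor 72 = c1
byte 3: (5a xor 0f) xor 6c = 55 xor 6c = 39
byte 4: (70 xor 6a) xor 69 = 1a xor 69 = 73
byte 5: (43 xor da) xor 6e = 99 xor 6e = f7

f2 1f c1 39 73 f7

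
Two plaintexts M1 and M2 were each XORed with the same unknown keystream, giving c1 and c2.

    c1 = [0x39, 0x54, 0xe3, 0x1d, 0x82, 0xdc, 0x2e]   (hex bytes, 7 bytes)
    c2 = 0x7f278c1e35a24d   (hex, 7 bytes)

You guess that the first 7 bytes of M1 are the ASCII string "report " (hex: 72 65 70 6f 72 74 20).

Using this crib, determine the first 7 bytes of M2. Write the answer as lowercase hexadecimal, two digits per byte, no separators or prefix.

34161f6cc50a43

First, c1 ⊕ c2 = (M1 ⊕ K) ⊕ (M2 ⊕ K) = M1 ⊕ M2, so the key drops out. Then M2 = (M1 ⊕ M2) ⊕ M1 over the first 7 bytes.
byte 0: (39 ⊕ 7f) ⊕ 72 = 46 ⊕ 72 = 34
byte 1: (54 ⊕ 27) ⊕ 65 = 73 ⊕ 65 = 16
byte 2: (e3 ⊕ 8c) ⊕ 70 = 6f ⊕ 70 = 1f
byte 3: (1d ⊕ 1e) ⊕ 6f = 03 ⊕ 6f = 6c
byte 4: (82 ⊕ 35) ⊕ 72 = b7 ⊕ 72 = c5
byte 5: (dc ⊕ a2) ⊕ 74 = 7e ⊕ 74 = 0a
byte 6: (2e ⊕ 4d) ⊕ 20 = 63 ⊕ 20 = 43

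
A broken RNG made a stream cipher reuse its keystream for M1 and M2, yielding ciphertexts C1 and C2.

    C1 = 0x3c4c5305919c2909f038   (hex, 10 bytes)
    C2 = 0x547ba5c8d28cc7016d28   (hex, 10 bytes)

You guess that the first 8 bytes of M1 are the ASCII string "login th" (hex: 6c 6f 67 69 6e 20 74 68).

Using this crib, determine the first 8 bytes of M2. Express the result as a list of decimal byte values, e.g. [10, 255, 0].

[4, 88, 145, 164, 45, 48, 154, 96]

First, C1 ⊕ C2 = (M1 ⊕ K) ⊕ (M2 ⊕ K) = M1 ⊕ M2, so the key drops out. Then M2 = (M1 ⊕ M2) ⊕ M1 over the first 8 bytes.
byte 0: (3c ^ 54) ^ 6c = 68 ^ 6c = 04
byte 1: (4c ^ 7b) ^ 6f = 37 ^ 6f = 58
byte 2: (53 ^ a5) ^ 67 = f6 ^ 67 = 91
byte 3: (05 ^ c8) ^ 69 = cd ^ 69 = a4
byte 4: (91 ^ d2) ^ 6e = 43 ^ 6e = 2d
byte 5: (9c ^ 8c) ^ 20 = 10 ^ 20 = 30
byte 6: (29 ^ c7) ^ 74 = ee ^ 74 = 9a
byte 7: (09 ^ 01) ^ 68 = 08 ^ 68 = 60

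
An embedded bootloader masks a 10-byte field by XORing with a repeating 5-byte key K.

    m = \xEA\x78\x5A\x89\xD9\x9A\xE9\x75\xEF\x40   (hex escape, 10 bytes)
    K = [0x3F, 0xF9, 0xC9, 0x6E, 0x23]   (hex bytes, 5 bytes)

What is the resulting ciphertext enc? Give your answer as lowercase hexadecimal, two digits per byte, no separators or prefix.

d58193e7faa510bc8163

The 5-byte key repeats, so the effective keystream is 3f f9 c9 6e 23 3f f9 c9 6e 23.
byte 0: ea ^ 3f = d5
byte 1: 78 ^ f9 = 81
byte 2: 5a ^ c9 = 93
byte 3: 89 ^ 6e = e7
byte 4: d9 ^ 23 = fa
byte 5: 9a ^ 3f = a5
byte 6: e9 ^ f9 = 10
byte 7: 75 ^ c9 = bc
byte 8: ef ^ 6e = 81
byte 9: 40 ^ 23 = 63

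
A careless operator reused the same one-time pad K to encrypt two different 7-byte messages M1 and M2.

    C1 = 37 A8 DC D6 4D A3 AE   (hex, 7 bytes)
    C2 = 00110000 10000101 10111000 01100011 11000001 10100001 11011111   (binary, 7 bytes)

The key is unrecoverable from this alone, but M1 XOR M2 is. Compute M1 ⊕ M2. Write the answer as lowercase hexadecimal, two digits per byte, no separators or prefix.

C1 ⊕ C2 = (M1 ⊕ K) ⊕ (M2 ⊕ K) = M1 ⊕ M2 — the shared key cancels under XOR.
byte 0: 37 xor 30 = 07
byte 1: a8 xor 85 = 2d
byte 2: dc xor b8 = 64
byte 3: d6 xor 63 = b5
byte 4: 4d xor c1 = 8c
byte 5: a3 xor a1 = 02
byte 6: ae xor df = 71

072d64b58c0271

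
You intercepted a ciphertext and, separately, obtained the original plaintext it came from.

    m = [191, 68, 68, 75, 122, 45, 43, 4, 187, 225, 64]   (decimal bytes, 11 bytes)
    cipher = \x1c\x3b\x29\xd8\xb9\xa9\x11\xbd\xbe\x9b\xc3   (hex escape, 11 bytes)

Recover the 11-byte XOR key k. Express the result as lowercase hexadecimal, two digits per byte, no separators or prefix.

a37f6d93c3843ab9057a83

Since cipher = m ⊕ k, XORing both sides with m gives k = m ⊕ cipher.
bf xor 1c = a3
44 xor 3b = 7f
44 xor 29 = 6d
4b xor d8 = 93
7a xor b9 = c3
2d xor a9 = 84
2b xor 11 = 3a
04 xor bd = b9
bb xor be = 05
e1 xor 9b = 7a
40 xor c3 = 83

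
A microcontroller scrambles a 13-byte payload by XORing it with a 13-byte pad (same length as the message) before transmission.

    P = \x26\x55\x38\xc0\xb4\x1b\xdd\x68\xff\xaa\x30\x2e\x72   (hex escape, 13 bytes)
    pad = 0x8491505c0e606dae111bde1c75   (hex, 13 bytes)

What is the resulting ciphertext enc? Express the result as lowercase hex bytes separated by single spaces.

a2 c4 68 9c ba 7b b0 c6 ee b1 ee 32 07

XOR is its own inverse, so applying the key byte-wise gives the result directly.
26 ⊕ 84 = a2
55 ⊕ 91 = c4
38 ⊕ 50 = 68
c0 ⊕ 5c = 9c
b4 ⊕ 0e = ba
1b ⊕ 60 = 7b
dd ⊕ 6d = b0
68 ⊕ ae = c6
ff ⊕ 11 = ee
aa ⊕ 1b = b1
30 ⊕ de = ee
2e ⊕ 1c = 32
72 ⊕ 75 = 07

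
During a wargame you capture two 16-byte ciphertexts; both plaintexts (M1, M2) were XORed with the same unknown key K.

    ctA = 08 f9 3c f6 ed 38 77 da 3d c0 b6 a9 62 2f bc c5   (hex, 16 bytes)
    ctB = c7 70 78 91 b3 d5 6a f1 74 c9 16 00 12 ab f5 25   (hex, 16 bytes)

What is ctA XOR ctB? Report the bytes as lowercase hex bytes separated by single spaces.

cf 89 44 67 5e ed 1d 2b 49 09 a0 a9 70 84 49 e0

ctA ⊕ ctB = (M1 ⊕ K) ⊕ (M2 ⊕ K) = M1 ⊕ M2 — the shared key cancels under XOR.
08 XOR c7 = cf
f9 XOR 70 = 89
3c XOR 78 = 44
f6 XOR 91 = 67
ed XOR b3 = 5e
38 XOR d5 = ed
77 XOR 6a = 1d
da XOR f1 = 2b
3d XOR 74 = 49
c0 XOR c9 = 09
b6 XOR 16 = a0
a9 XOR 00 = a9
62 XOR 12 = 70
2f XOR ab = 84
bc XOR f5 = 49
c5 XOR 25 = e0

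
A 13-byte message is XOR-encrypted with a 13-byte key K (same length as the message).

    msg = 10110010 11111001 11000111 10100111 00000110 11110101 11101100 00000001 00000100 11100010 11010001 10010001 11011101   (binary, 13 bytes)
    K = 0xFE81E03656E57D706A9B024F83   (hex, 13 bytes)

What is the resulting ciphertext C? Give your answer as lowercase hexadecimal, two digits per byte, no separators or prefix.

XOR is its own inverse, so applying the key byte-wise gives the result directly.
b2 XOR fe = 4c
f9 XOR 81 = 78
c7 XOR e0 = 27
a7 XOR 36 = 91
06 XOR 56 = 50
f5 XOR e5 = 10
ec XOR 7d = 91
01 XOR 70 = 71
04 XOR 6a = 6e
e2 XOR 9b = 79
d1 XOR 02 = d3
91 XOR 4f = de
dd XOR 83 = 5e

4c782791501091716e79d3de5e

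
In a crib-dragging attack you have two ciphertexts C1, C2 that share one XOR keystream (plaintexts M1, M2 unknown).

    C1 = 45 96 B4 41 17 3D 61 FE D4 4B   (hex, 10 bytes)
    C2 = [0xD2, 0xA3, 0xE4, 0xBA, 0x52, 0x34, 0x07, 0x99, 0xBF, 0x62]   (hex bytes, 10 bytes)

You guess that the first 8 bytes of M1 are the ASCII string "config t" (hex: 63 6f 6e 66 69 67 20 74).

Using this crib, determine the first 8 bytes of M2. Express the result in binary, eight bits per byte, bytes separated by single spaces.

First, C1 ⊕ C2 = (M1 ⊕ K) ⊕ (M2 ⊕ K) = M1 ⊕ M2, so the key drops out. Then M2 = (M1 ⊕ M2) ⊕ M1 over the first 8 bytes.
byte 0: (45 ⊕ d2) ⊕ 63 = 97 ⊕ 63 = f4
byte 1: (96 ⊕ a3) ⊕ 6f = 35 ⊕ 6f = 5a
byte 2: (b4 ⊕ e4) ⊕ 6e = 50 ⊕ 6e = 3e
byte 3: (41 ⊕ ba) ⊕ 66 = fb ⊕ 66 = 9d
byte 4: (17 ⊕ 52) ⊕ 69 = 45 ⊕ 69 = 2c
byte 5: (3d ⊕ 34) ⊕ 67 = 09 ⊕ 67 = 6e
byte 6: (61 ⊕ 07) ⊕ 20 = 66 ⊕ 20 = 46
byte 7: (fe ⊕ 99) ⊕ 74 = 67 ⊕ 74 = 13

11110100 01011010 00111110 10011101 00101100 01101110 01000110 00010011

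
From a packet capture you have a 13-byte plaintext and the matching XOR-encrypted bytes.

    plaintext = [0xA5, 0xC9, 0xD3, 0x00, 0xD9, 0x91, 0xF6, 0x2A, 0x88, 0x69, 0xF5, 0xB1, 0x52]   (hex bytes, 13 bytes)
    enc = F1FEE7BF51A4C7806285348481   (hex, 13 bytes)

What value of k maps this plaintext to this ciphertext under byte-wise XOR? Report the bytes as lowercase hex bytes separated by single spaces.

54 37 34 bf 88 35 31 aa ea ec c1 35 d3

Since enc = plaintext ⊕ k, XORing both sides with plaintext gives k = plaintext ⊕ enc.
byte 0: a5 ^ f1 = 54
byte 1: c9 ^ fe = 37
byte 2: d3 ^ e7 = 34
byte 3: 00 ^ bf = bf
byte 4: d9 ^ 51 = 88
byte 5: 91 ^ a4 = 35
byte 6: f6 ^ c7 = 31
byte 7: 2a ^ 80 = aa
byte 8: 88 ^ 62 = ea
byte 9: 69 ^ 85 = ec
byte 10: f5 ^ 34 = c1
byte 11: b1 ^ 84 = 35
byte 12: 52 ^ 81 = d3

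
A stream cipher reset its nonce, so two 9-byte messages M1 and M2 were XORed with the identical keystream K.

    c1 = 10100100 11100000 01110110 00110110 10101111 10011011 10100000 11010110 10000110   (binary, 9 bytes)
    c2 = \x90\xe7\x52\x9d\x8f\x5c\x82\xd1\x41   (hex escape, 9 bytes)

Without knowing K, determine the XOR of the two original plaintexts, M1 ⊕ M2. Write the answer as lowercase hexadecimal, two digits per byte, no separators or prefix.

c1 ⊕ c2 = (M1 ⊕ K) ⊕ (M2 ⊕ K) = M1 ⊕ M2 — the shared key cancels under XOR.
a4 ⊕ 90 = 34
e0 ⊕ e7 = 07
76 ⊕ 52 = 24
36 ⊕ 9d = ab
af ⊕ 8f = 20
9b ⊕ 5c = c7
a0 ⊕ 82 = 22
d6 ⊕ d1 = 07
86 ⊕ 41 = c7

340724ab20c72207c7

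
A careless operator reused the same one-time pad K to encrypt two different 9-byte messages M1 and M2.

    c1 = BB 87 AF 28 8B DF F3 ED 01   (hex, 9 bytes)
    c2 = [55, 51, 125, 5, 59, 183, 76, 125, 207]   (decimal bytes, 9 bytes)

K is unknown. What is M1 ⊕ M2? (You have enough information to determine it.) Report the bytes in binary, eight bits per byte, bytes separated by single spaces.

10001100 10110100 11010010 00101101 10110000 01101000 10111111 10010000 11001110

c1 ⊕ c2 = (M1 ⊕ K) ⊕ (M2 ⊕ K) = M1 ⊕ M2 — the shared key cancels under XOR.
byte 0: bb XOR 37 = 8c
byte 1: 87 XOR 33 = b4
byte 2: af XOR 7d = d2
byte 3: 28 XOR 05 = 2d
byte 4: 8b XOR 3b = b0
byte 5: df XOR b7 = 68
byte 6: f3 XOR 4c = bf
byte 7: ed XOR 7d = 90
byte 8: 01 XOR cf = ce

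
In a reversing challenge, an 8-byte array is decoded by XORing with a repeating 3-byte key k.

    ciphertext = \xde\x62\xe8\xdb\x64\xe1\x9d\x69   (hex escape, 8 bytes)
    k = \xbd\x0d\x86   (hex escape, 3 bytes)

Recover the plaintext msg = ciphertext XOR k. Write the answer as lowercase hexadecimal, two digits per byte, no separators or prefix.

The 3-byte key repeats, so the effective keystream is bd 0d 86 bd 0d 86 bd 0d.
byte 0: de ^ bd = 63
byte 1: 62 ^ 0d = 6f
byte 2: e8 ^ 86 = 6e
byte 3: db ^ bd = 66
byte 4: 64 ^ 0d = 69
byte 5: e1 ^ 86 = 67
byte 6: 9d ^ bd = 20
byte 7: 69 ^ 0d = 64

636f6e6669672064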